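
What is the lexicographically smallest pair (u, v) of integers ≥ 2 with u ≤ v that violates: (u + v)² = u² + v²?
Substituting (2, 2) into the claim:
LHS = (2 + 2)² = 16
RHS = 2² + 2² = 8

Since LHS ≠ RHS, this pair disproves the claim, and no lexicographically smaller pair (u ≤ v, integers ≥ 2) does.

For instance (8, 8) is also a counterexample (LHS = 256, RHS = 128), but it's lexicographically larger.

Answer: (u, v) = (2, 2)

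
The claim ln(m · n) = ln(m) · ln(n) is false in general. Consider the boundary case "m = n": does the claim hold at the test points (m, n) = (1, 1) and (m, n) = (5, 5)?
At (1, 1): LHS = 0, RHS = 0 → equal
At (5, 5): LHS = ln(25) ≈ 3.219 ≠ RHS = ln(5)² ≈ 2.59

Answer: Only at (1, 1)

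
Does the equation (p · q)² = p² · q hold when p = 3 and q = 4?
Substituting p = 3, q = 4:

LHS = (3 · 4)² = 144
RHS = 3² · 4 = 36

LHS ≠ RHS, so the equation does not hold at this point.

Answer: Fails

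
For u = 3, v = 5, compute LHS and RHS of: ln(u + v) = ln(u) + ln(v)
LHS = ln(3 + 5) = ln(8) ≈ 2.079
RHS = ln(3) + ln(5) ≈ 2.708

LHS ≠ RHS (they differ by about 0.6286), so the equation does not hold here.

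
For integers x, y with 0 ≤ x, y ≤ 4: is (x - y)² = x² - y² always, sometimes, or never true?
It holds at (x, y) = (3, 3) (both sides equal 0), but fails at (x, y) = (1, 4) (LHS = 9, RHS = -15).

Answer: Sometimes true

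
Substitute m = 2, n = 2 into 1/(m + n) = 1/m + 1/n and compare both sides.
LHS = 1/(2 + 2) = 1/4
RHS = 1/2 + 1/2 = 1

LHS ≠ RHS, so the equation does not hold here.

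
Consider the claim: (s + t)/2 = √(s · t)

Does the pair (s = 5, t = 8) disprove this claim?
Substituting s = 5, t = 8:
LHS = (5 + 8)/2 = 13/2
RHS = √(5 · 8) = 2·√(10) ≈ 6.325

Since LHS ≠ RHS, this pair disproves the claim.

Answer: Yes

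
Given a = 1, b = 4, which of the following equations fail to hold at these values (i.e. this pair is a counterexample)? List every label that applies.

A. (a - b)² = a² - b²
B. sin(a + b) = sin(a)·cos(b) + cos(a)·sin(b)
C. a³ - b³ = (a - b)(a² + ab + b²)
Evaluating each claim at the given values:
A. LHS = 9, RHS = -15 → fails here (LHS ≠ RHS)
B. LHS = sin(5) ≈ -0.9589, RHS = sin(1)·cos(4) + sin(4)·cos(1) ≈ -0.9589 → holds here (LHS = RHS)
C. LHS = -63, RHS = -63 → holds here (LHS = RHS)

Answer: A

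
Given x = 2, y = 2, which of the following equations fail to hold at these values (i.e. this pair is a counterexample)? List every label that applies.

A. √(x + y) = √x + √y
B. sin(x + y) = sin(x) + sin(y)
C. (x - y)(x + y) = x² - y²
A, B

Evaluating each claim at the given values:
A. LHS = 2, RHS = 2·√(2) ≈ 2.828 → fails here (LHS ≠ RHS)
B. LHS = sin(4) ≈ -0.7568, RHS = 2·sin(2) ≈ 1.819 → fails here (LHS ≠ RHS)
C. LHS = 0, RHS = 0 → holds here (LHS = RHS)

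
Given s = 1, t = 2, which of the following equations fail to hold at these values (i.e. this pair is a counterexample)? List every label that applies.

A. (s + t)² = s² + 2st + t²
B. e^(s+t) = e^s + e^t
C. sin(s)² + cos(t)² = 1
B, C

Evaluating each claim at the given values:
A. LHS = 9, RHS = 9 → holds here (LHS = RHS)
B. LHS = e^3 ≈ 20.09, RHS = e + e^2 ≈ 10.11 → fails here (LHS ≠ RHS)
C. LHS = cos(2)² + sin(1)² ≈ 0.8813, RHS = 1 → fails here (LHS ≠ RHS)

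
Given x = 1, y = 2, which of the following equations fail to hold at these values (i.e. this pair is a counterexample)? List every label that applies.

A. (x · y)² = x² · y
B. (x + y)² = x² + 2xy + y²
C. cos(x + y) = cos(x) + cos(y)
Evaluating each claim at the given values:
A. LHS = 4, RHS = 2 → fails here (LHS ≠ RHS)
B. LHS = 9, RHS = 9 → holds here (LHS = RHS)
C. LHS = cos(3) ≈ -0.99, RHS = cos(2) + cos(1) ≈ 0.1242 → fails here (LHS ≠ RHS)

Answer: A, C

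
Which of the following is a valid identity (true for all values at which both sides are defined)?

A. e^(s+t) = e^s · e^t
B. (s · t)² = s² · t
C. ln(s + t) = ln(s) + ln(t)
A: holds — e.g. at (1, 1), both sides equal e^2 ≈ 7.389.
B: fails at (4, 5) — LHS = 400, RHS = 80.
C: fails at (5, 5) — LHS = ln(10) ≈ 2.303, RHS = 2·ln(5) ≈ 3.219.

Answer: A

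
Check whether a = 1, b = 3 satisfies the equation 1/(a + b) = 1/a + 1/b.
Substituting a = 1, b = 3:

LHS = 1/(1 + 3) = 1/4
RHS = 1/1 + 1/3 = 4/3

LHS ≠ RHS, so the equation does not hold at this point.

Answer: Fails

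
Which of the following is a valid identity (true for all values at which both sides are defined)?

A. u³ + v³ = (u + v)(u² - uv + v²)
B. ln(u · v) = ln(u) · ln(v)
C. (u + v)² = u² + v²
A: holds — e.g. at (2, 3), both sides equal 35.
B: fails at (3, 5) — LHS = ln(15) ≈ 2.708, RHS = ln(3)·ln(5) ≈ 1.768.
C: fails at (2, 7) — LHS = 81, RHS = 53.

Answer: A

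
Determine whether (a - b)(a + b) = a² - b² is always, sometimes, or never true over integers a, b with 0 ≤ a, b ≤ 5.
Always true

The identity holds for every pair in the range. For instance at (a, b) = (0, 0): both sides equal 0.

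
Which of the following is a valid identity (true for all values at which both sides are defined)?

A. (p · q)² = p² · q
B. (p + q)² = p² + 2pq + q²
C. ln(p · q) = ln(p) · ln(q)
B

A: fails at (2, 5) — LHS = 100, RHS = 20.
B: holds — e.g. at (3, 3), both sides equal 36.
C: fails at (2, 3) — LHS = ln(6) ≈ 1.792, RHS = ln(2)·ln(3) ≈ 0.7615.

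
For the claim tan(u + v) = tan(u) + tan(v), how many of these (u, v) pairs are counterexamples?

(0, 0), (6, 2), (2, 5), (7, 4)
Testing each pair:
(0, 0): LHS = 0, RHS = 0 → satisfies claim
(6, 2): LHS = tan(8) ≈ -6.8, RHS = tan(2) + tan(6) ≈ -2.476 → counterexample
(2, 5): LHS = tan(7) ≈ 0.8714, RHS = tan(5) + tan(2) ≈ -5.566 → counterexample
(7, 4): LHS = tan(11) ≈ -226, RHS = tan(7) + tan(4) ≈ 2.029 → counterexample

That makes 3 counterexamples.

Answer: 3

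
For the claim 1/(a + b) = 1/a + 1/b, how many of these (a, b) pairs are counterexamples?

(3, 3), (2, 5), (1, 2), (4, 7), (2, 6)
5

Testing each pair:
(3, 3): LHS = 1/6, RHS = 2/3 → counterexample
(2, 5): LHS = 1/7, RHS = 7/10 → counterexample
(1, 2): LHS = 1/3, RHS = 3/2 → counterexample
(4, 7): LHS = 1/11, RHS = 11/28 → counterexample
(2, 6): LHS = 1/8, RHS = 2/3 → counterexample

That makes 5 counterexamples.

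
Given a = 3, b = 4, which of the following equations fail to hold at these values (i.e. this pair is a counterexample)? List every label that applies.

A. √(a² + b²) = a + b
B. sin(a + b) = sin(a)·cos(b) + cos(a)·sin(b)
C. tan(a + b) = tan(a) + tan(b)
Evaluating each claim at the given values:
A. LHS = 5, RHS = 7 → fails here (LHS ≠ RHS)
B. LHS = sin(7) ≈ 0.657, RHS = sin(3)·cos(4) + sin(4)·cos(3) ≈ 0.657 → holds here (LHS = RHS)
C. LHS = tan(7) ≈ 0.8714, RHS = tan(3) + tan(4) ≈ 1.015 → fails here (LHS ≠ RHS)

Answer: A, C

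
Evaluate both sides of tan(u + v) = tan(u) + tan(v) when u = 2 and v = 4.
LHS = tan(2 + 4) = tan(6) ≈ -0.291
RHS = tan(2) + tan(4) ≈ -1.027

LHS ≠ RHS (they differ by about 0.7362), so the equation does not hold here.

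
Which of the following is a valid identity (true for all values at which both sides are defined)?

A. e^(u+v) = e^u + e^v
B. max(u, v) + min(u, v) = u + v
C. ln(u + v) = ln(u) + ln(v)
A: fails at (4, 4) — LHS = e^8 ≈ 2981, RHS = 2·e^4 ≈ 109.2.
B: holds — e.g. at (4, 4), both sides equal 8.
C: fails at (5, 5) — LHS = ln(10) ≈ 2.303, RHS = 2·ln(5) ≈ 3.219.

Answer: B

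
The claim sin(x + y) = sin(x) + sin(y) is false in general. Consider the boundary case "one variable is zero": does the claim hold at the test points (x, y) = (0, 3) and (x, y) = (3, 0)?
At (0, 3): LHS = sin(3) ≈ 0.1411, RHS = sin(3) ≈ 0.1411 → equal
At (3, 0): LHS = sin(3) ≈ 0.1411, RHS = sin(3) ≈ 0.1411 → equal

So the claim does hold at both of these boundary points, even though it is not an identity.

Answer: Yes, holds at both test points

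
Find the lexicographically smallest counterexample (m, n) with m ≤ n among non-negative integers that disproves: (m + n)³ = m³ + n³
At (0, 6): both sides equal 216, so it holds there.

Substituting (1, 1) into the claim:
LHS = (1 + 1)³ = 8
RHS = 1³ + 1³ = 2

Since LHS ≠ RHS, this pair disproves the claim, and no lexicographically smaller pair (m ≤ n, non-negative integers) does.

For instance (3, 6) is also a counterexample (LHS = 729, RHS = 243), but it's lexicographically larger.

Answer: (m, n) = (1, 1)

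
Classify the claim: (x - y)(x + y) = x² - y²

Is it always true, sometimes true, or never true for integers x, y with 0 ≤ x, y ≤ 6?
Always true

The identity holds for every pair in the range. For instance at (x, y) = (6, 1): both sides equal 35.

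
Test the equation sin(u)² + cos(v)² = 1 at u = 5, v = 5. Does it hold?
Substituting u = 5, v = 5:

LHS = sin(5)² + cos(5)² = 1
RHS = 1

LHS = RHS, so the equation holds at this point.

Answer: Holds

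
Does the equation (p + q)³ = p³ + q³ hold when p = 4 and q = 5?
Fails

Substituting p = 4, q = 5:

LHS = (4 + 5)³ = 729
RHS = 4³ + 5³ = 189

LHS ≠ RHS, so the equation does not hold at this point.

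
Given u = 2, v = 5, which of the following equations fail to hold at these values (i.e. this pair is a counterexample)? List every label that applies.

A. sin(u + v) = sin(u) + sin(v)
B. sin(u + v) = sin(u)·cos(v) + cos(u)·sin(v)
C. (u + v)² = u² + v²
A, C

Evaluating each claim at the given values:
A. LHS = sin(7) ≈ 0.657, RHS = sin(5) + sin(2) ≈ -0.04963 → fails here (LHS ≠ RHS)
B. LHS = sin(7) ≈ 0.657, RHS = sin(2)·cos(5) + sin(5)·cos(2) ≈ 0.657 → holds here (LHS = RHS)
C. LHS = 49, RHS = 29 → fails here (LHS ≠ RHS)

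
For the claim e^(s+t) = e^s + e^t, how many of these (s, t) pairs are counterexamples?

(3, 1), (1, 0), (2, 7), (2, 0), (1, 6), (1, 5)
Testing each pair:
(3, 1): LHS = e^4 ≈ 54.6, RHS = e + e^3 ≈ 22.8 → counterexample
(1, 0): LHS = e ≈ 2.718, RHS = 1 + e ≈ 3.718 → counterexample
(2, 7): LHS = e^9 ≈ 8103, RHS = e^2 + e^7 ≈ 1104 → counterexample
(2, 0): LHS = e^2 ≈ 7.389, RHS = 1 + e^2 ≈ 8.389 → counterexample
(1, 6): LHS = e^7 ≈ 1097, RHS = e + e^6 ≈ 406.1 → counterexample
(1, 5): LHS = e^6 ≈ 403.4, RHS = e + e^5 ≈ 151.1 → counterexample

That makes 6 counterexamples.

Answer: 6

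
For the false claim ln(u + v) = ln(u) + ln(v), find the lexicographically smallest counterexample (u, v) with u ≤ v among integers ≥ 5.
(u, v) = (5, 5)

Substituting (5, 5) into the claim:
LHS = ln(5 + 5) = ln(10) ≈ 2.303
RHS = ln(5) + ln(5) = 2·ln(5) ≈ 3.219

Since LHS ≠ RHS, this pair disproves the claim, and no lexicographically smaller pair (u ≤ v, integers ≥ 5) does.

For instance (5, 10) is also a counterexample (LHS = ln(15) ≈ 2.708, RHS = ln(5) + ln(10) ≈ 3.912), but it's lexicographically larger.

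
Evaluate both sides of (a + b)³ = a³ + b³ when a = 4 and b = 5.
LHS = (4 + 5)³ = 729
RHS = 4³ + 5³ = 189

LHS ≠ RHS, so the equation does not hold here.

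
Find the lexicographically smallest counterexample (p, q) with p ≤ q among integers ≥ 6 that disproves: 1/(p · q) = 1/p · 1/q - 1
Substituting (6, 6) into the claim:
LHS = 1/(6 · 6) = 1/36
RHS = 1/6 · 1/6 - 1 = -35/36

Since LHS ≠ RHS, this pair disproves the claim, and no lexicographically smaller pair (p ≤ q, integers ≥ 6) does.

For instance (6, 11) is also a counterexample (LHS = 1/66, RHS = -65/66), but it's lexicographically larger.

Answer: (p, q) = (6, 6)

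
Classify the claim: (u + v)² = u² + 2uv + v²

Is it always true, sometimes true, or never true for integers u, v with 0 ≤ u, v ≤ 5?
The identity holds for every pair in the range. For instance at (u, v) = (1, 4): both sides equal 25.

Answer: Always true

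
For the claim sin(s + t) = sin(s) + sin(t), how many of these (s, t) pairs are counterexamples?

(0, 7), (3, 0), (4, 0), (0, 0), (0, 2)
Testing each pair:
(0, 7): LHS = sin(7) ≈ 0.657, RHS = sin(7) ≈ 0.657 → satisfies claim
(3, 0): LHS = sin(3) ≈ 0.1411, RHS = sin(3) ≈ 0.1411 → satisfies claim
(4, 0): LHS = sin(4) ≈ -0.7568, RHS = sin(4) ≈ -0.7568 → satisfies claim
(0, 0): LHS = 0, RHS = 0 → satisfies claim
(0, 2): LHS = sin(2) ≈ 0.9093, RHS = sin(2) ≈ 0.9093 → satisfies claim

That makes 0 counterexamples.

Answer: 0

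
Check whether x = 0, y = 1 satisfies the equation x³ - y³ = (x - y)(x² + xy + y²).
Substituting x = 0, y = 1:

LHS = 0³ - 1³ = -1
RHS = (0 - 1)(0² + 0·1 + 1²) = -1

LHS = RHS, so the equation holds at this point.

Answer: Holds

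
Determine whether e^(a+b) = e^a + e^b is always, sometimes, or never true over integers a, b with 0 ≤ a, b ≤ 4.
Never true

The claim fails for every pair in the range. For instance at (a, b) = (3, 3): LHS = e^6 ≈ 403.4, RHS = 2·e^3 ≈ 40.17.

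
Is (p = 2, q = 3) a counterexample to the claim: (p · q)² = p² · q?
Yes

Substituting p = 2, q = 3:
LHS = (2 · 3)² = 36
RHS = 2² · 3 = 12

Since LHS ≠ RHS, this pair disproves the claim.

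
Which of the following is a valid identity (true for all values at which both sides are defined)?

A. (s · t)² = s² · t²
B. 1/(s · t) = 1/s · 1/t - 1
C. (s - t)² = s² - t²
A: holds — e.g. at (1, 1), both sides equal 1.
B: fails at (1, 4) — LHS = 1/4, RHS = -3/4.
C: fails at (5, 8) — LHS = 9, RHS = -39.

Answer: A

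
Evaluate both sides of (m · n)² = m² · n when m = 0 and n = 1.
LHS = (0 · 1)² = 0
RHS = 0² · 1 = 0

LHS = RHS: the two sides agree.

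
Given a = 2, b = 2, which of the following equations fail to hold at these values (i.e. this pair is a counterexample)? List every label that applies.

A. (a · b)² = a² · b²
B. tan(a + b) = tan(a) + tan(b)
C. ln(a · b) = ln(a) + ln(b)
Evaluating each claim at the given values:
A. LHS = 16, RHS = 16 → holds here (LHS = RHS)
B. LHS = tan(4) ≈ 1.158, RHS = 2·tan(2) ≈ -4.37 → fails here (LHS ≠ RHS)
C. LHS = ln(4) ≈ 1.386, RHS = 2·ln(2) ≈ 1.386 → holds here (LHS = RHS)

Answer: B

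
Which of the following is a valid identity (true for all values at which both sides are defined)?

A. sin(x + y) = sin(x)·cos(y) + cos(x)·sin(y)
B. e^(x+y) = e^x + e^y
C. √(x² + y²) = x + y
A

A: holds — e.g. at (5, 5), both sides equal sin(10) ≈ -0.544.
B: fails at (5, 8) — LHS = e^13 ≈ 442413.4, RHS = e^5 + e^8 ≈ 3129.
C: fails at (4, 5) — LHS = √(41) ≈ 6.403, RHS = 9.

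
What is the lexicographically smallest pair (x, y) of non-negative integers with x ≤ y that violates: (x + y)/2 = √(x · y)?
(x, y) = (0, 1)

Substituting (0, 1) into the claim:
LHS = (0 + 1)/2 = 1/2
RHS = √(0 · 1) = 0

Since LHS ≠ RHS, this pair disproves the claim, and no lexicographically smaller pair (x ≤ y, non-negative integers) does.

For instance (1, 6) is also a counterexample (LHS = 7/2, RHS = √(6) ≈ 2.449), but it's lexicographically larger.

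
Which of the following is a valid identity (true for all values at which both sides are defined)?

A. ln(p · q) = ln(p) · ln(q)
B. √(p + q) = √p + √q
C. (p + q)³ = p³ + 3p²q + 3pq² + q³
C

A: fails at (1, 5) — LHS = ln(5) ≈ 1.609, RHS = 0.
B: fails at (3, 7) — LHS = √(10) ≈ 3.162, RHS = √(3) + √(7) ≈ 4.378.
C: holds — e.g. at (5, 5), both sides equal 1000.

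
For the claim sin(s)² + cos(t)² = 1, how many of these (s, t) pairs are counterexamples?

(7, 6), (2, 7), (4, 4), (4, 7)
Testing each pair:
(7, 6): LHS = sin(7)² + cos(6)² ≈ 1.354, RHS = 1 → counterexample
(2, 7): LHS = cos(7)² + sin(2)² ≈ 1.395, RHS = 1 → counterexample
(4, 4): LHS = cos(4)² + sin(4)² = 1, RHS = 1 → satisfies claim
(4, 7): LHS = cos(7)² + sin(4)² ≈ 1.141, RHS = 1 → counterexample

That makes 3 counterexamples.

Answer: 3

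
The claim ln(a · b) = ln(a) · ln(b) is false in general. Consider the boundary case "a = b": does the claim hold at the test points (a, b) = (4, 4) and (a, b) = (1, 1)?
Only at (1, 1)

At (4, 4): LHS = ln(16) ≈ 2.773 ≠ RHS = ln(4)² ≈ 1.922
At (1, 1): LHS = 0, RHS = 0 → equal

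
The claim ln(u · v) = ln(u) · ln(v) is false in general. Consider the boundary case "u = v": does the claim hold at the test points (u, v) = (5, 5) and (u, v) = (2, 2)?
No, fails at both test points

At (5, 5): LHS = ln(25) ≈ 3.219 ≠ RHS = ln(5)² ≈ 2.59
At (2, 2): LHS = ln(4) ≈ 1.386 ≠ RHS = ln(2)² ≈ 0.4805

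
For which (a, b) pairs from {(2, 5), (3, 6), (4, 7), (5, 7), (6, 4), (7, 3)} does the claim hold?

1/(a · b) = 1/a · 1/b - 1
Testing each pair:
(2, 5): LHS = 1/10, RHS = -9/10 → fails
(3, 6): LHS = 1/18, RHS = -17/18 → fails
(4, 7): LHS = 1/28, RHS = -27/28 → fails
(5, 7): LHS = 1/35, RHS = -34/35 → fails
(6, 4): LHS = 1/24, RHS = -23/24 → fails
(7, 3): LHS = 1/21, RHS = -20/21 → fails

No pair satisfies the claim.

Answer: None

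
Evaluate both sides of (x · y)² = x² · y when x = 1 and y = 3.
LHS = (1 · 3)² = 9
RHS = 1² · 3 = 3

LHS ≠ RHS, so the equation does not hold here.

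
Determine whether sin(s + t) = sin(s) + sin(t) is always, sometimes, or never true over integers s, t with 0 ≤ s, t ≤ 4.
Sometimes true

It holds at (s, t) = (0, 0) (both sides equal 0), but fails at (s, t) = (1, 2) (LHS = sin(3) ≈ 0.1411, RHS = sin(1) + sin(2) ≈ 1.751).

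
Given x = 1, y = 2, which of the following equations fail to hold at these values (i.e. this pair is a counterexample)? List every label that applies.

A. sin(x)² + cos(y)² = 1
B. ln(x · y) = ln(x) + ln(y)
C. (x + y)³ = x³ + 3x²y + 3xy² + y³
Evaluating each claim at the given values:
A. LHS = cos(2)² + sin(1)² ≈ 0.8813, RHS = 1 → fails here (LHS ≠ RHS)
B. LHS = ln(2) ≈ 0.6931, RHS = ln(2) ≈ 0.6931 → holds here (LHS = RHS)
C. LHS = 27, RHS = 27 → holds here (LHS = RHS)

Answer: A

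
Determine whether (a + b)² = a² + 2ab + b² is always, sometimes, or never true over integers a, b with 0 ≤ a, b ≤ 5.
Always true

The identity holds for every pair in the range. For instance at (a, b) = (5, 1): both sides equal 36.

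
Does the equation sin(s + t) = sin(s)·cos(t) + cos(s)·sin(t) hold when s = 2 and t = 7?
Substituting s = 2, t = 7:

LHS = sin(2 + 7) = sin(9) ≈ 0.4121
RHS = sin(2)·cos(7) + cos(2)·sin(7) = sin(7)·cos(2) + sin(2)·cos(7) ≈ 0.4121

LHS = RHS, so the equation holds at this point.

Answer: Holds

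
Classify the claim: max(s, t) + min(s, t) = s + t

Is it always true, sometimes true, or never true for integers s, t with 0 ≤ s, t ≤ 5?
The identity holds for every pair in the range. For instance at (s, t) = (5, 3): both sides equal 8.

Answer: Always true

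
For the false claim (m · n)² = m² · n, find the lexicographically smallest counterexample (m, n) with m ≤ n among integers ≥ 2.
Substituting (2, 2) into the claim:
LHS = (2 · 2)² = 16
RHS = 2² · 2 = 8

Since LHS ≠ RHS, this pair disproves the claim, and no lexicographically smaller pair (m ≤ n, integers ≥ 2) does.

For instance (5, 9) is also a counterexample (LHS = 2025, RHS = 225), but it's lexicographically larger.

Answer: (m, n) = (2, 2)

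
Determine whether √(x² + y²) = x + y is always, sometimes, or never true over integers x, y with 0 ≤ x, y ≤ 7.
It holds at (x, y) = (0, 3) (both sides equal 3), but fails at (x, y) = (6, 3) (LHS = 3·√(5) ≈ 6.708, RHS = 9).

Answer: Sometimes true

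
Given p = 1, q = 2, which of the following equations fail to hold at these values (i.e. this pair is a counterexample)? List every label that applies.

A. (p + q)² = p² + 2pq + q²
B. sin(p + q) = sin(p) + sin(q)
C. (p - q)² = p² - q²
Evaluating each claim at the given values:
A. LHS = 9, RHS = 9 → holds here (LHS = RHS)
B. LHS = sin(3) ≈ 0.1411, RHS = sin(1) + sin(2) ≈ 1.751 → fails here (LHS ≠ RHS)
C. LHS = 1, RHS = -3 → fails here (LHS ≠ RHS)

Answer: B, C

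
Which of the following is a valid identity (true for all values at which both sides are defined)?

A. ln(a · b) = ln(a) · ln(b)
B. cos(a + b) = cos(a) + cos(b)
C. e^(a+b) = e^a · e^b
A: fails at (4, 4) — LHS = ln(16) ≈ 2.773, RHS = ln(4)² ≈ 1.922.
B: fails at (1, 3) — LHS = cos(4) ≈ -0.6536, RHS = cos(3) + cos(1) ≈ -0.4497.
C: holds — e.g. at (1, 4), both sides equal e^5 ≈ 148.4.

Answer: C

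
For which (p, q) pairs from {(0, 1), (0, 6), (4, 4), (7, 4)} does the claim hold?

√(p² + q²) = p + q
(0, 1), (0, 6)

Testing each pair:
(0, 1): LHS = 1, RHS = 1 → holds
(0, 6): LHS = 6, RHS = 6 → holds
(4, 4): LHS = 4·√(2) ≈ 5.657, RHS = 8 → fails
(7, 4): LHS = √(65) ≈ 8.062, RHS = 11 → fails

2 of 4 pairs satisfy the claim.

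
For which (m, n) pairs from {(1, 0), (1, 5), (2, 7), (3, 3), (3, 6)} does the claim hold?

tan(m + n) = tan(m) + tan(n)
(1, 0)

Testing each pair:
(1, 0): LHS = tan(1) ≈ 1.557, RHS = tan(1) ≈ 1.557 → holds
(1, 5): LHS = tan(6) ≈ -0.291, RHS = tan(5) + tan(1) ≈ -1.823 → fails
(2, 7): LHS = tan(9) ≈ -0.4523, RHS = tan(2) + tan(7) ≈ -1.314 → fails
(3, 3): LHS = tan(6) ≈ -0.291, RHS = 2·tan(3) ≈ -0.2851 → fails
(3, 6): LHS = tan(9) ≈ -0.4523, RHS = tan(6) + tan(3) ≈ -0.4336 → fails

1 of 5 pairs satisfies the claim.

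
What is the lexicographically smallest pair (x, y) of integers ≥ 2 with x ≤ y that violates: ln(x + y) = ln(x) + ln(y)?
(x, y) = (2, 3)

Substituting (2, 3) into the claim:
LHS = ln(2 + 3) = ln(5) ≈ 1.609
RHS = ln(2) + ln(3) ≈ 1.792

Since LHS ≠ RHS, this pair disproves the claim, and no lexicographically smaller pair (x ≤ y, integers ≥ 2) does.

For instance (7, 8) is also a counterexample (LHS = ln(15) ≈ 2.708, RHS = ln(7) + ln(8) ≈ 4.025), but it's lexicographically larger.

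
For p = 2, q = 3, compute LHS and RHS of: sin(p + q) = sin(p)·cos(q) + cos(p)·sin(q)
LHS = sin(2 + 3) = sin(5) ≈ -0.9589
RHS = sin(2)·cos(3) + cos(2)·sin(3) = sin(2)·cos(3) + sin(3)·cos(2) ≈ -0.9589

LHS = RHS: the two sides agree.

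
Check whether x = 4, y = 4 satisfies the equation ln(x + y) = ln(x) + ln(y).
Fails

Substituting x = 4, y = 4:

LHS = ln(4 + 4) = ln(8) ≈ 2.079
RHS = ln(4) + ln(4) = 2·ln(4) ≈ 2.773

LHS ≠ RHS, so the equation does not hold at this point.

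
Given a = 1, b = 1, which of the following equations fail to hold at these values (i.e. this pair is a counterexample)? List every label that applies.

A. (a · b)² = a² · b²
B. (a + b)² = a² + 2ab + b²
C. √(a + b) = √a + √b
C

Evaluating each claim at the given values:
A. LHS = 1, RHS = 1 → holds here (LHS = RHS)
B. LHS = 4, RHS = 4 → holds here (LHS = RHS)
C. LHS = √(2) ≈ 1.414, RHS = 2 → fails here (LHS ≠ RHS)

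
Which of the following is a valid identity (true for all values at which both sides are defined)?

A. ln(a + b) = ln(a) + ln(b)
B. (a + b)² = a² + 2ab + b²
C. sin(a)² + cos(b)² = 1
B

A: fails at (3, 5) — LHS = ln(8) ≈ 2.079, RHS = ln(3) + ln(5) ≈ 2.708.
B: holds — e.g. at (2, 2), both sides equal 16.
C: fails at (1, 4) — LHS = cos(4)² + sin(1)² ≈ 1.135, RHS = 1.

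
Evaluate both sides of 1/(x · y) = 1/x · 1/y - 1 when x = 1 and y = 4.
LHS = 1/(1 · 4) = 1/4
RHS = 1/1 · 1/4 - 1 = -3/4

LHS ≠ RHS, so the equation does not hold here.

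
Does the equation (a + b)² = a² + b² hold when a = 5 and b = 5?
Substituting a = 5, b = 5:

LHS = (5 + 5)² = 100
RHS = 5² + 5² = 50

LHS ≠ RHS, so the equation does not hold at this point.

Answer: Fails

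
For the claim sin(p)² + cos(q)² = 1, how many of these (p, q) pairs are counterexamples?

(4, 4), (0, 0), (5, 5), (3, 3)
0

Testing each pair:
(4, 4): LHS = cos(4)² + sin(4)² = 1, RHS = 1 → satisfies claim
(0, 0): LHS = 1, RHS = 1 → satisfies claim
(5, 5): LHS = cos(5)² + sin(5)² = 1, RHS = 1 → satisfies claim
(3, 3): LHS = sin(3)² + cos(3)² = 1, RHS = 1 → satisfies claim

That makes 0 counterexamples.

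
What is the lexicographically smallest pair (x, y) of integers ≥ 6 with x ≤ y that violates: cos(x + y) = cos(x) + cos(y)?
(x, y) = (6, 6)

Substituting (6, 6) into the claim:
LHS = cos(6 + 6) = cos(12) ≈ 0.8439
RHS = cos(6) + cos(6) = 2·cos(6) ≈ 1.92

Since LHS ≠ RHS, this pair disproves the claim, and no lexicographically smaller pair (x ≤ y, integers ≥ 6) does.

For instance (6, 12) is also a counterexample (LHS = cos(18) ≈ 0.6603, RHS = cos(12) + cos(6) ≈ 1.804), but it's lexicographically larger.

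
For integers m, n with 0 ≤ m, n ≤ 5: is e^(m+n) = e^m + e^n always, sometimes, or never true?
Never true

The claim fails for every pair in the range. For instance at (m, n) = (1, 2): LHS = e^3 ≈ 20.09, RHS = e + e^2 ≈ 10.11.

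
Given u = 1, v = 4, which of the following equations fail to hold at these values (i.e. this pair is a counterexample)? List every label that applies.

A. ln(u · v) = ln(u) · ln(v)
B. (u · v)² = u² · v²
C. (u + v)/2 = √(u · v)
A, C

Evaluating each claim at the given values:
A. LHS = ln(4) ≈ 1.386, RHS = 0 → fails here (LHS ≠ RHS)
B. LHS = 16, RHS = 16 → holds here (LHS = RHS)
C. LHS = 5/2, RHS = 2 → fails here (LHS ≠ RHS)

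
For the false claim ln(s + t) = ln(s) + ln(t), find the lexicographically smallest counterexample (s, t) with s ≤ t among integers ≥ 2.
At (2, 2): both sides equal ln(4) ≈ 1.386, so it holds there.

Substituting (2, 3) into the claim:
LHS = ln(2 + 3) = ln(5) ≈ 1.609
RHS = ln(2) + ln(3) ≈ 1.792

Since LHS ≠ RHS, this pair disproves the claim, and no lexicographically smaller pair (s ≤ t, integers ≥ 2) does.

For instance (6, 8) is also a counterexample (LHS = ln(14) ≈ 2.639, RHS = ln(6) + ln(8) ≈ 3.871), but it's lexicographically larger.

Answer: (s, t) = (2, 3)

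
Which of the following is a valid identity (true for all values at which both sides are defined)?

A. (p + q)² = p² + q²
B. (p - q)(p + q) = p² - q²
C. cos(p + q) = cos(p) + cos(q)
B

A: fails at (1, 4) — LHS = 25, RHS = 17.
B: holds — e.g. at (0, 1), both sides equal -1.
C: fails at (3, 7) — LHS = cos(10) ≈ -0.8391, RHS = cos(3) + cos(7) ≈ -0.2361.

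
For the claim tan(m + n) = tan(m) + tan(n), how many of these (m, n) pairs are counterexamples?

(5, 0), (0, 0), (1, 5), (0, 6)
Testing each pair:
(5, 0): LHS = tan(5) ≈ -3.381, RHS = tan(5) ≈ -3.381 → satisfies claim
(0, 0): LHS = 0, RHS = 0 → satisfies claim
(1, 5): LHS = tan(6) ≈ -0.291, RHS = tan(5) + tan(1) ≈ -1.823 → counterexample
(0, 6): LHS = tan(6) ≈ -0.291, RHS = tan(6) ≈ -0.291 → satisfies claim

That makes 1 counterexample.

Answer: 1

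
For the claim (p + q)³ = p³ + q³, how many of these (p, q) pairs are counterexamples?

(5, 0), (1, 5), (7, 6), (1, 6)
Testing each pair:
(5, 0): LHS = 125, RHS = 125 → satisfies claim
(1, 5): LHS = 216, RHS = 126 → counterexample
(7, 6): LHS = 2197, RHS = 559 → counterexample
(1, 6): LHS = 343, RHS = 217 → counterexample

That makes 3 counterexamples.

Answer: 3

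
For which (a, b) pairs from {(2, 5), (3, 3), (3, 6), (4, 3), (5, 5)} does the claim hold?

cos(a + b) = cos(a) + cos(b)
None

Testing each pair:
(2, 5): LHS = cos(7) ≈ 0.7539, RHS = cos(2) + cos(5) ≈ -0.1325 → fails
(3, 3): LHS = cos(6) ≈ 0.9602, RHS = 2·cos(3) ≈ -1.98 → fails
(3, 6): LHS = cos(9) ≈ -0.9111, RHS = cos(3) + cos(6) ≈ -0.02982 → fails
(4, 3): LHS = cos(7) ≈ 0.7539, RHS = cos(3) + cos(4) ≈ -1.644 → fails
(5, 5): LHS = cos(10) ≈ -0.8391, RHS = 2·cos(5) ≈ 0.5673 → fails

No pair satisfies the claim.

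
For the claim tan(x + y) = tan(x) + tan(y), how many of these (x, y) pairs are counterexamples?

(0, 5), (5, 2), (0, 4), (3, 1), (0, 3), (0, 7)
Testing each pair:
(0, 5): LHS = tan(5) ≈ -3.381, RHS = tan(5) ≈ -3.381 → satisfies claim
(5, 2): LHS = tan(7) ≈ 0.8714, RHS = tan(5) + tan(2) ≈ -5.566 → counterexample
(0, 4): LHS = tan(4) ≈ 1.158, RHS = tan(4) ≈ 1.158 → satisfies claim
(3, 1): LHS = tan(4) ≈ 1.158, RHS = tan(3) + tan(1) ≈ 1.415 → counterexample
(0, 3): LHS = tan(3) ≈ -0.1425, RHS = tan(3) ≈ -0.1425 → satisfies claim
(0, 7): LHS = tan(7) ≈ 0.8714, RHS = tan(7) ≈ 0.8714 → satisfies claim

That makes 2 counterexamples.

Answer: 2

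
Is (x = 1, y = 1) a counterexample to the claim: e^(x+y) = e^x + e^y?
Yes

Substituting x = 1, y = 1:
LHS = e^(1+1) = e^2 ≈ 7.389
RHS = e^1 + e^1 = 2·e ≈ 5.437

Since LHS ≠ RHS, this pair disproves the claim.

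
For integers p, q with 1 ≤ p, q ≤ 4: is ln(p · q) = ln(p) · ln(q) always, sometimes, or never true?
It holds at (p, q) = (1, 1) (both sides equal 0), but fails at (p, q) = (3, 2) (LHS = ln(6) ≈ 1.792, RHS = ln(2)·ln(3) ≈ 0.7615).

Answer: Sometimes true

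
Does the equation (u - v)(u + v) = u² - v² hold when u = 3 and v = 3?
Holds

Substituting u = 3, v = 3:

LHS = (3 - 3)(3 + 3) = 0
RHS = 3² - 3² = 0

LHS = RHS, so the equation holds at this point.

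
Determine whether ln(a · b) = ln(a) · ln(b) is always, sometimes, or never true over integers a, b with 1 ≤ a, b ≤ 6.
It holds at (a, b) = (1, 1) (both sides equal 0), but fails at (a, b) = (6, 6) (LHS = ln(36) ≈ 3.584, RHS = ln(6)² ≈ 3.21).

Answer: Sometimes true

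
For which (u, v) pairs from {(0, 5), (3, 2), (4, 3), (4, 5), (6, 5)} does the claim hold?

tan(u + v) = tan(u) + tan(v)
Testing each pair:
(0, 5): LHS = tan(5) ≈ -3.381, RHS = tan(5) ≈ -3.381 → holds
(3, 2): LHS = tan(5) ≈ -3.381, RHS = tan(2) + tan(3) ≈ -2.328 → fails
(4, 3): LHS = tan(7) ≈ 0.8714, RHS = tan(3) + tan(4) ≈ 1.015 → fails
(4, 5): LHS = tan(9) ≈ -0.4523, RHS = tan(5) + tan(4) ≈ -2.223 → fails
(6, 5): LHS = tan(11) ≈ -226, RHS = tan(5) + tan(6) ≈ -3.672 → fails

1 of 5 pairs satisfies the claim.

Answer: (0, 5)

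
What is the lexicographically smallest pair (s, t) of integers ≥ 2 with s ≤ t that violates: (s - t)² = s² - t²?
At (2, 2): both sides equal 0, so it holds there.

Substituting (2, 3) into the claim:
LHS = (2 - 3)² = 1
RHS = 2² - 3² = -5

Since LHS ≠ RHS, this pair disproves the claim, and no lexicographically smaller pair (s ≤ t, integers ≥ 2) does.

For instance (4, 9) is also a counterexample (LHS = 25, RHS = -65), but it's lexicographically larger.

Answer: (s, t) = (2, 3)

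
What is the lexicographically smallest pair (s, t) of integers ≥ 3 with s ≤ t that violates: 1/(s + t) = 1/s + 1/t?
(s, t) = (3, 3)

Substituting (3, 3) into the claim:
LHS = 1/(3 + 3) = 1/6
RHS = 1/3 + 1/3 = 2/3

Since LHS ≠ RHS, this pair disproves the claim, and no lexicographically smaller pair (s ≤ t, integers ≥ 3) does.

For instance (5, 7) is also a counterexample (LHS = 1/12, RHS = 12/35), but it's lexicographically larger.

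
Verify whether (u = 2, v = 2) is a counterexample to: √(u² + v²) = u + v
Yes

Substituting u = 2, v = 2:
LHS = √(2² + 2²) = 2·√(2) ≈ 2.828
RHS = 2 + 2 = 4

Since LHS ≠ RHS, this pair disproves the claim.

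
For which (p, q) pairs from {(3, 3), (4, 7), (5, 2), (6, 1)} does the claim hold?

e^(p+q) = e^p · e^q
Testing each pair:
(3, 3): LHS = e^6 ≈ 403.4, RHS = e^6 ≈ 403.4 → holds
(4, 7): LHS = e^11 ≈ 59874.1, RHS = e^11 ≈ 59874.1 → holds
(5, 2): LHS = e^7 ≈ 1097, RHS = e^7 ≈ 1097 → holds
(6, 1): LHS = e^7 ≈ 1097, RHS = e^7 ≈ 1097 → holds

Every pair satisfies the claim.

Answer: All pairs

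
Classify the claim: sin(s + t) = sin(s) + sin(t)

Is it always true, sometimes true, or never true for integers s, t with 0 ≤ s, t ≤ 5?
It holds at (s, t) = (0, 5) (both sides equal sin(5) ≈ -0.9589), but fails at (s, t) = (3, 3) (LHS = sin(6) ≈ -0.2794, RHS = 2·sin(3) ≈ 0.2822).

Answer: Sometimes true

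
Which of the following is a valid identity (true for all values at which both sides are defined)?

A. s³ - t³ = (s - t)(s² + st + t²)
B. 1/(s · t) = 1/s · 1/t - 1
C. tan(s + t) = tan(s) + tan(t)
A: holds — e.g. at (3, 5), both sides equal -98.
B: fails at (2, 7) — LHS = 1/14, RHS = -13/14.
C: fails at (2, 4) — LHS = tan(6) ≈ -0.291, RHS = tan(2) + tan(4) ≈ -1.027.

Answer: A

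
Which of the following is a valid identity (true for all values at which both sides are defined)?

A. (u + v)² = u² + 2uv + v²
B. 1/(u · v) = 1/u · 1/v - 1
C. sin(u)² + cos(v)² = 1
A

A: holds — e.g. at (1, 4), both sides equal 25.
B: fails at (3, 3) — LHS = 1/9, RHS = -8/9.
C: fails at (1, 3) — LHS = sin(1)² + cos(3)² ≈ 1.688, RHS = 1.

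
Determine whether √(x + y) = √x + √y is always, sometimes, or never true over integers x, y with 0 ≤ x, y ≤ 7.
It holds at (x, y) = (6, 0) (both sides equal √(6) ≈ 2.449), but fails at (x, y) = (2, 6) (LHS = 2·√(2) ≈ 2.828, RHS = √(2) + √(6) ≈ 3.864).

Answer: Sometimes true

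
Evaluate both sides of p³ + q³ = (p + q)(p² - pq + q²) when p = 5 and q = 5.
LHS = 5³ + 5³ = 250
RHS = (5 + 5)(5² - 5·5 + 5²) = 250

LHS = RHS: the two sides agree.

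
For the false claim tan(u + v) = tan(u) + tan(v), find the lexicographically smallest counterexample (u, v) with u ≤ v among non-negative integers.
At (0, 1): both sides equal tan(1) ≈ 1.557, so it holds there.
At (0, 2): both sides equal tan(2) ≈ -2.185, so it holds there.

Substituting (1, 1) into the claim:
LHS = tan(1 + 1) = tan(2) ≈ -2.185
RHS = tan(1) + tan(1) = 2·tan(1) ≈ 3.115

Since LHS ≠ RHS, this pair disproves the claim, and no lexicographically smaller pair (u ≤ v, non-negative integers) does.

For instance (2, 3) is also a counterexample (LHS = tan(5) ≈ -3.381, RHS = tan(2) + tan(3) ≈ -2.328), but it's lexicographically larger.

Answer: (u, v) = (1, 1)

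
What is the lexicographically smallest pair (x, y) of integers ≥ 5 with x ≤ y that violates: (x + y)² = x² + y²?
(x, y) = (5, 5)

Substituting (5, 5) into the claim:
LHS = (5 + 5)² = 100
RHS = 5² + 5² = 50

Since LHS ≠ RHS, this pair disproves the claim, and no lexicographically smaller pair (x ≤ y, integers ≥ 5) does.

For instance (6, 12) is also a counterexample (LHS = 324, RHS = 180), but it's lexicographically larger.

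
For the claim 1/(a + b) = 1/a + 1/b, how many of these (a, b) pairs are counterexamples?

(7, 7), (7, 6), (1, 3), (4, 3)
4

Testing each pair:
(7, 7): LHS = 1/14, RHS = 2/7 → counterexample
(7, 6): LHS = 1/13, RHS = 13/42 → counterexample
(1, 3): LHS = 1/4, RHS = 4/3 → counterexample
(4, 3): LHS = 1/7, RHS = 7/12 → counterexample

That makes 4 counterexamples.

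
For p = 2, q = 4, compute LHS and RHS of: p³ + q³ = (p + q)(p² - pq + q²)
LHS = 2³ + 4³ = 72
RHS = (2 + 4)(2² - 2·4 + 4²) = 72

LHS = RHS: the two sides agree.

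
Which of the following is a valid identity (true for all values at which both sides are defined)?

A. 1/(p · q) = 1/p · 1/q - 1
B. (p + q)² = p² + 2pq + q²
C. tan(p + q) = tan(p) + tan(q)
B

A: fails at (4, 5) — LHS = 1/20, RHS = -19/20.
B: holds — e.g. at (5, 8), both sides equal 169.
C: fails at (1, 5) — LHS = tan(6) ≈ -0.291, RHS = tan(5) + tan(1) ≈ -1.823.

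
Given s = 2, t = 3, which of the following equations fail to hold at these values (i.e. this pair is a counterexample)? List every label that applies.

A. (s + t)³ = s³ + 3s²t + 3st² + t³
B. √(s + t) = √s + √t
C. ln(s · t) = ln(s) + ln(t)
B

Evaluating each claim at the given values:
A. LHS = 125, RHS = 125 → holds here (LHS = RHS)
B. LHS = √(5) ≈ 2.236, RHS = √(2) + √(3) ≈ 3.146 → fails here (LHS ≠ RHS)
C. LHS = ln(6) ≈ 1.792, RHS = ln(2) + ln(3) ≈ 1.792 → holds here (LHS = RHS)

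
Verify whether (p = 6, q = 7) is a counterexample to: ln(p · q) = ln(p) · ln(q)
Yes

Substituting p = 6, q = 7:
LHS = ln(6 · 7) = ln(42) ≈ 3.738
RHS = ln(6) · ln(7) ≈ 3.487

Since LHS ≠ RHS, this pair disproves the claim.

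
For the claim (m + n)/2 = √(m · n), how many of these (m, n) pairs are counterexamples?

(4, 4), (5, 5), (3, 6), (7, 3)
Testing each pair:
(4, 4): LHS = 4, RHS = 4 → satisfies claim
(5, 5): LHS = 5, RHS = 5 → satisfies claim
(3, 6): LHS = 9/2, RHS = 3·√(2) ≈ 4.243 → counterexample
(7, 3): LHS = 5, RHS = √(21) ≈ 4.583 → counterexample

That makes 2 counterexamples.

Answer: 2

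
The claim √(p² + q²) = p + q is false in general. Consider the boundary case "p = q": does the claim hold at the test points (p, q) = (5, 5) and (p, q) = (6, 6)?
No, fails at both test points

At (5, 5): LHS = 5·√(2) ≈ 7.071 ≠ RHS = 10
At (6, 6): LHS = 6·√(2) ≈ 8.485 ≠ RHS = 12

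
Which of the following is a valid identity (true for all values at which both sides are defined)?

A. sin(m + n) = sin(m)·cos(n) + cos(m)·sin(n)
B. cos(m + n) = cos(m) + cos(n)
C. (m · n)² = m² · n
A

A: holds — e.g. at (4, 6), both sides equal sin(10) ≈ -0.544.
B: fails at (1, 1) — LHS = cos(2) ≈ -0.4161, RHS = 2·cos(1) ≈ 1.081.
C: fails at (3, 4) — LHS = 144, RHS = 36.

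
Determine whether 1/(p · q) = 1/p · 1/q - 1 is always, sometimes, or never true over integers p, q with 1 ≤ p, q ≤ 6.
Never true

The claim fails for every pair in the range. For instance at (p, q) = (1, 4): LHS = 1/4, RHS = -3/4.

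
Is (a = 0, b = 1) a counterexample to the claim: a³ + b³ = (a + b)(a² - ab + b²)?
No

Substituting a = 0, b = 1:
LHS = 0³ + 1³ = 1
RHS = (0 + 1)(0² - 0·1 + 1²) = 1

The sides agree, so this pair does not disprove the claim.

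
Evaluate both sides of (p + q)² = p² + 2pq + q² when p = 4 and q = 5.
LHS = (4 + 5)² = 81
RHS = 4² + 2·4·5 + 5² = 81

LHS = RHS: the two sides agree.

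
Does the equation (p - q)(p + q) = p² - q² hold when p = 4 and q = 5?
Holds

Substituting p = 4, q = 5:

LHS = (4 - 5)(4 + 5) = -9
RHS = 4² - 5² = -9

LHS = RHS, so the equation holds at this point.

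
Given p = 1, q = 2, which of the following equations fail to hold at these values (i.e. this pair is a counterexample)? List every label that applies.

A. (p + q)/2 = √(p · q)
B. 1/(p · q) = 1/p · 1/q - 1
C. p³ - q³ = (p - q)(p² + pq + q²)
A, B

Evaluating each claim at the given values:
A. LHS = 3/2, RHS = √(2) ≈ 1.414 → fails here (LHS ≠ RHS)
B. LHS = 1/2, RHS = -1/2 → fails here (LHS ≠ RHS)
C. LHS = -7, RHS = -7 → holds here (LHS = RHS)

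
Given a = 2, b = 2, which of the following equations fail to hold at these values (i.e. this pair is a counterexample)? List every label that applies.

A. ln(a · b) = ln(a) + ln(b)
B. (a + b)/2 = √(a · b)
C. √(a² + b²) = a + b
C

Evaluating each claim at the given values:
A. LHS = ln(4) ≈ 1.386, RHS = 2·ln(2) ≈ 1.386 → holds here (LHS = RHS)
B. LHS = 2, RHS = 2 → holds here (LHS = RHS)
C. LHS = 2·√(2) ≈ 2.828, RHS = 4 → fails here (LHS ≠ RHS)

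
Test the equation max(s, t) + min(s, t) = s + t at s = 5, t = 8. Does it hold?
Substituting s = 5, t = 8:

LHS = max(5, 8) + min(5, 8) = 13
RHS = 5 + 8 = 13

LHS = RHS, so the equation holds at this point.

Answer: Holds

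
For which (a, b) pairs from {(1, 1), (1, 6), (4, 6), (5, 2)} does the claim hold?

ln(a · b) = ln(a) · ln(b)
(1, 1)

Testing each pair:
(1, 1): LHS = 0, RHS = 0 → holds
(1, 6): LHS = ln(6) ≈ 1.792, RHS = 0 → fails
(4, 6): LHS = ln(24) ≈ 3.178, RHS = ln(4)·ln(6) ≈ 2.484 → fails
(5, 2): LHS = ln(10) ≈ 2.303, RHS = ln(2)·ln(5) ≈ 1.116 → fails

1 of 4 pairs satisfies the claim.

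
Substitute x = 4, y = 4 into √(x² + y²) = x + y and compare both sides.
LHS = √(4² + 4²) = 4·√(2) ≈ 5.657
RHS = 4 + 4 = 8

LHS ≠ RHS (they differ by about 2.343), so the equation does not hold here.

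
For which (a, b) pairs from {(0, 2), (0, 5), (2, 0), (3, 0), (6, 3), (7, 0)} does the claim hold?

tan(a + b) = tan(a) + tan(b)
Testing each pair:
(0, 2): LHS = tan(2) ≈ -2.185, RHS = tan(2) ≈ -2.185 → holds
(0, 5): LHS = tan(5) ≈ -3.381, RHS = tan(5) ≈ -3.381 → holds
(2, 0): LHS = tan(2) ≈ -2.185, RHS = tan(2) ≈ -2.185 → holds
(3, 0): LHS = tan(3) ≈ -0.1425, RHS = tan(3) ≈ -0.1425 → holds
(6, 3): LHS = tan(9) ≈ -0.4523, RHS = tan(6) + tan(3) ≈ -0.4336 → fails
(7, 0): LHS = tan(7) ≈ 0.8714, RHS = tan(7) ≈ 0.8714 → holds

5 of 6 pairs satisfy the claim.

Answer: (0, 2), (0, 5), (2, 0), (3, 0), (7, 0)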